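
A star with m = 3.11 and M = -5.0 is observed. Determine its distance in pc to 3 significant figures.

m − M = 5 log₁₀(d/10 pc)
3.11 − (-5.0) = 8.11 = 5 log₁₀(d/10)
d = 10 × 10^(8.11/5) = 10 × 10^1.622 = 418.8 pc.

419 pc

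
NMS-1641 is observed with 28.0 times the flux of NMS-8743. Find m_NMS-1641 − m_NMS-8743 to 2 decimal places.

-3.62

m_NMS-1641 − m_NMS-8743 = −2.5 log₁₀(F_NMS-1641/F_NMS-8743) = −2.5 log₁₀(28.0) = −2.5 × (1.447) = -3.618.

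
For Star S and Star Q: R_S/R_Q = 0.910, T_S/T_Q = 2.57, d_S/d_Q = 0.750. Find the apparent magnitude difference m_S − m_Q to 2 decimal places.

-4.52

L_S/L_Q = (0.910)²(2.57)⁴ = 36.13.
F_S/F_Q = (L_S/L_Q)/(d_S/d_Q)² = 36.13/0.5625 = 64.22.
m_S − m_Q = −2.5 log₁₀(64.22) = -4.52.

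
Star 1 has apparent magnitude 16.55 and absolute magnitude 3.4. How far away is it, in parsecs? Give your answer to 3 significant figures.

4.27×10^3 pc

m − M = 5 log₁₀(d/10 pc)
16.55 − (3.4) = 13.15 = 5 log₁₀(d/10)
d = 10 × 10^(13.15/5) = 10 × 10^2.630 = 4266 pc.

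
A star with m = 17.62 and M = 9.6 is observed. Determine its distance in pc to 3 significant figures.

402 pc

m − M = 5 log₁₀(d/10 pc)
17.62 − (9.6) = 8.02 = 5 log₁₀(d/10)
d = 10 × 10^(8.02/5) = 10 × 10^1.604 = 401.8 pc.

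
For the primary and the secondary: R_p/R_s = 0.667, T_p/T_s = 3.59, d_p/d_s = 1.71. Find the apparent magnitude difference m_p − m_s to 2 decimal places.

-3.51

L_p/L_s = (0.667)²(3.59)⁴ = 73.90.
F_p/F_s = (L_p/L_s)/(d_p/d_s)² = 73.90/2.924 = 25.27.
m_p − m_s = −2.5 log₁₀(25.27) = -3.51.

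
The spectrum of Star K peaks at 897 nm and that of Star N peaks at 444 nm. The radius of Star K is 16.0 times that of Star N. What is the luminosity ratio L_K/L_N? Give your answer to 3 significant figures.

15.4

Wien's law gives T ∝ 1/λ_max, so T_K/T_N = λ_N/λ_K = 444/897 = 0.4950.
Then L ∝ R²T⁴ gives L_K/L_N = (16.0)² × (0.4950)⁴ = 256.0 × 0.06003 = 15.37.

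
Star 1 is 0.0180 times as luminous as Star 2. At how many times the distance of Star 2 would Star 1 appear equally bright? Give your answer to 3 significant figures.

0.134

Equal flux requires L_1/d_1² = L_2/d_2², so d_1/d_2 = √(L_1/L_2)
= √(0.0180) = 0.1342.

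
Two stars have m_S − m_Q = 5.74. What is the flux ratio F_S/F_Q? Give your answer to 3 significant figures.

0.00506

F_S/F_Q = 10^(−(m_S − m_Q)/2.5) = 10^(-5.74/2.5) = 10^-2.296 = 0.005058.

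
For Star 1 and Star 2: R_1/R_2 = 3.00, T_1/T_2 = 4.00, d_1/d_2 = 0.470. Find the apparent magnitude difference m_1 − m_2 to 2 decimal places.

-10.05

L_1/L_2 = (3.00)²(4.00)⁴ = 2304.
F_1/F_2 = (L_1/L_2)/(d_1/d_2)² = 2304/0.2209 = 1.043×10^4.
m_1 − m_2 = −2.5 log₁₀(1.043×10^4) = -10.05.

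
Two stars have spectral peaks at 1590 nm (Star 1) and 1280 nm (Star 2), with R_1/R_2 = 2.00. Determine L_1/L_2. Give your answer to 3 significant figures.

Wien's law gives T ∝ 1/λ_max, so T_1/T_2 = λ_2/λ_1 = 1280/1590 = 0.8050.
Then L ∝ R²T⁴ gives L_1/L_2 = (2.00)² × (0.8050)⁴ = 4.000 × 0.4200 = 1.680.

1.68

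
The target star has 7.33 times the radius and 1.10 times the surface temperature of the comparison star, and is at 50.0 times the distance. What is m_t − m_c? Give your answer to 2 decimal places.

L_t/L_c = (7.33)²(1.10)⁴ = 78.66.
F_t/F_c = (L_t/L_c)/(d_t/d_c)² = 78.66/2500 = 0.03147.
m_t − m_c = −2.5 log₁₀(0.03147) = 3.76.

3.76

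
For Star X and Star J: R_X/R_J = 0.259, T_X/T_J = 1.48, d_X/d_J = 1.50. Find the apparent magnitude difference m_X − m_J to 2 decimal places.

2.11

L_X/L_J = (0.259)²(1.48)⁴ = 0.3218.
F_X/F_J = (L_X/L_J)/(d_X/d_J)² = 0.3218/2.250 = 0.1430.
m_X − m_J = −2.5 log₁₀(0.1430) = 2.11.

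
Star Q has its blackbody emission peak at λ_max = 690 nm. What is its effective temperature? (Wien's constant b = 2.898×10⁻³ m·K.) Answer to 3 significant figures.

T = b/λ_max = 2.898×10⁻³ / (690×10⁻⁹) = 4200 K.

4.20×10^3 K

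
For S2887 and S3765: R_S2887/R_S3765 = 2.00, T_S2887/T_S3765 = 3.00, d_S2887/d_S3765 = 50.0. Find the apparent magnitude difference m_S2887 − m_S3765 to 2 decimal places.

L_S2887/L_S3765 = (2.00)²(3.00)⁴ = 324.0.
F_S2887/F_S3765 = (L_S2887/L_S3765)/(d_S2887/d_S3765)² = 324.0/2500 = 0.1296.
m_S2887 − m_S3765 = −2.5 log₁₀(0.1296) = 2.22.

2.22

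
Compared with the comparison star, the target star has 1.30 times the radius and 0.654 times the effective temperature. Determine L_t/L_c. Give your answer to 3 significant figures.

From the Stefan–Boltzmann law, L ∝ R²T⁴, so
L_t/L_c = (R_t/R_c)² (T_t/T_c)⁴ = (1.30)² × (0.654)⁴ = 1.690 × 0.1829 = 0.3092.

0.309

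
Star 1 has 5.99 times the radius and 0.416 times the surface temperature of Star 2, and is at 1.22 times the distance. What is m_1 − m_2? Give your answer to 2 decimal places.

0.35

L_1/L_2 = (5.99)²(0.416)⁴ = 1.075.
F_1/F_2 = (L_1/L_2)/(d_1/d_2)² = 1.075/1.488 = 0.7220.
m_1 − m_2 = −2.5 log₁₀(0.7220) = 0.35.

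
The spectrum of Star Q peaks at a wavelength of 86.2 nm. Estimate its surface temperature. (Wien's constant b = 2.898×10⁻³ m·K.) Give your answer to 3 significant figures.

3.36×10^4 K

T = b/λ_max = 2.898×10⁻³ / (86.2×10⁻⁹) = 3.362×10^4 K.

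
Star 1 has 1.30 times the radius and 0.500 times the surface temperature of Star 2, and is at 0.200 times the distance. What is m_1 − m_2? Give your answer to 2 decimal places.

L_1/L_2 = (1.30)²(0.500)⁴ = 0.1056.
F_1/F_2 = (L_1/L_2)/(d_1/d_2)² = 0.1056/0.04000 = 2.641.
m_1 − m_2 = −2.5 log₁₀(2.641) = -1.05.

-1.05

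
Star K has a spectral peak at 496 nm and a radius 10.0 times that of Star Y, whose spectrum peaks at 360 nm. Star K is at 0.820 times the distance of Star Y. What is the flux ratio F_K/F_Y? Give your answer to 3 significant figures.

Wien's law: T_K/T_Y = λ_Y/λ_K = 360/496 = 0.7258.
L_K/L_Y = (R_K/R_Y)²(T_K/T_Y)⁴ = (10.0)²(0.7258)⁴ = 27.75.
F_K/F_Y = (L_K/L_Y)/(d_K/d_Y)² = 27.75/(0.820)² = 41.27.

41.3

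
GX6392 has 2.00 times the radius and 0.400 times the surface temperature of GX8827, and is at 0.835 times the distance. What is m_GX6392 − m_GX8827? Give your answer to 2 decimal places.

2.08

L_GX6392/L_GX8827 = (2.00)²(0.400)⁴ = 0.1024.
F_GX6392/F_GX8827 = (L_GX6392/L_GX8827)/(d_GX6392/d_GX8827)² = 0.1024/0.6972 = 0.1469.
m_GX6392 − m_GX8827 = −2.5 log₁₀(0.1469) = 2.08.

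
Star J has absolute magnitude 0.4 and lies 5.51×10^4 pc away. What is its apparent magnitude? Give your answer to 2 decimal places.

m = M + 5 log₁₀(d/10 pc) = 0.4 + 5 log₁₀(5.51×10^4/10)
  = 0.4 + 5 × 3.741 = 0.4 + 18.71 = 19.11.

19.11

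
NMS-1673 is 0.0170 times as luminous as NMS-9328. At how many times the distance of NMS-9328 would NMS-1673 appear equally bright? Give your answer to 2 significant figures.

0.13

Equal flux requires L_NMS-1673/d_NMS-1673² = L_NMS-9328/d_NMS-9328², so d_NMS-1673/d_NMS-9328 = √(L_NMS-1673/L_NMS-9328)
= √(0.0170) = 0.1304.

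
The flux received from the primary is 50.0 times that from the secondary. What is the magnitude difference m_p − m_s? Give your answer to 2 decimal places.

m_p − m_s = −2.5 log₁₀(F_p/F_s) = −2.5 log₁₀(50.0) = −2.5 × (1.699) = -4.247.

-4.25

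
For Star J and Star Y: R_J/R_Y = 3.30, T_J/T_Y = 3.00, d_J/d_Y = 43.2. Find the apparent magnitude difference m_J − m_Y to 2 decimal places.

L_J/L_Y = (3.30)²(3.00)⁴ = 882.1.
F_J/F_Y = (L_J/L_Y)/(d_J/d_Y)² = 882.1/1866 = 0.4727.
m_J − m_Y = −2.5 log₁₀(0.4727) = 0.81.

0.81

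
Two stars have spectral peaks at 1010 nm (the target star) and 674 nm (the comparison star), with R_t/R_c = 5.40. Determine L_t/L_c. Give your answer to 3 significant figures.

5.78

Wien's law gives T ∝ 1/λ_max, so T_t/T_c = λ_c/λ_t = 674/1010 = 0.6673.
Then L ∝ R²T⁴ gives L_t/L_c = (5.40)² × (0.6673)⁴ = 29.16 × 0.1983 = 5.783.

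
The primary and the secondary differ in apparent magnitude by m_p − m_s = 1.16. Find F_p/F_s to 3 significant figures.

0.344

F_p/F_s = 10^(−(m_p − m_s)/2.5) = 10^(-1.16/2.5) = 10^-0.464 = 0.3436.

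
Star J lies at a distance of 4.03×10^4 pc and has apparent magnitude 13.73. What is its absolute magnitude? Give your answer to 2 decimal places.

M = m − 5 log₁₀(d/10 pc) = 13.73 − 5 log₁₀(4.03×10^4/10)
  = 13.73 − 5 × 3.605 = 13.73 − 18.03 = -4.30.

-4.30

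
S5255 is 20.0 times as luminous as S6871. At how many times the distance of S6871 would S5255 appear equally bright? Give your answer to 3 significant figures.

4.47

Equal flux requires L_S5255/d_S5255² = L_S6871/d_S6871², so d_S5255/d_S6871 = √(L_S5255/L_S6871)
= √(20.0) = 4.472.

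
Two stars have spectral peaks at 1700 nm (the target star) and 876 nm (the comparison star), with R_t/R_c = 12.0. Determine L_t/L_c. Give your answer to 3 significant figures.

Wien's law gives T ∝ 1/λ_max, so T_t/T_c = λ_c/λ_t = 876/1700 = 0.5153.
Then L ∝ R²T⁴ gives L_t/L_c = (12.0)² × (0.5153)⁴ = 144.0 × 0.07051 = 10.15.

10.2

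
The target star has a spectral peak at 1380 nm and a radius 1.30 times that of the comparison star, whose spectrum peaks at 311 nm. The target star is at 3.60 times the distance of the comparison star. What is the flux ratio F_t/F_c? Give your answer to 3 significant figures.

3.36×10^-4

Wien's law: T_t/T_c = λ_c/λ_t = 311/1380 = 0.2254.
L_t/L_c = (R_t/R_c)²(T_t/T_c)⁴ = (1.30)²(0.2254)⁴ = 0.004359.
F_t/F_c = (L_t/L_c)/(d_t/d_c)² = 0.004359/(3.60)² = 3.364×10^-4.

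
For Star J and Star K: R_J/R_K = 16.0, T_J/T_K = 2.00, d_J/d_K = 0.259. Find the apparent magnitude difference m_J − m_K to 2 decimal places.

L_J/L_K = (16.0)²(2.00)⁴ = 4096.
F_J/F_K = (L_J/L_K)/(d_J/d_K)² = 4096/0.06708 = 6.106×10^4.
m_J − m_K = −2.5 log₁₀(6.106×10^4) = -11.96.

-11.96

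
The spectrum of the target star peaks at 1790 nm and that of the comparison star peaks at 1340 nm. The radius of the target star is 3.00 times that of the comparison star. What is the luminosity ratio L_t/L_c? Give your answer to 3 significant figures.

Wien's law gives T ∝ 1/λ_max, so T_t/T_c = λ_c/λ_t = 1340/1790 = 0.7486.
Then L ∝ R²T⁴ gives L_t/L_c = (3.00)² × (0.7486)⁴ = 9.000 × 0.3141 = 2.827.

2.83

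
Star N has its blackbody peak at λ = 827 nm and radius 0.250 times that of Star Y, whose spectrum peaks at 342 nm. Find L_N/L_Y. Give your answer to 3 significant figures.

0.00183

Wien's law gives T ∝ 1/λ_max, so T_N/T_Y = λ_Y/λ_N = 342/827 = 0.4135.
Then L ∝ R²T⁴ gives L_N/L_Y = (0.250)² × (0.4135)⁴ = 0.06250 × 0.02925 = 0.001828.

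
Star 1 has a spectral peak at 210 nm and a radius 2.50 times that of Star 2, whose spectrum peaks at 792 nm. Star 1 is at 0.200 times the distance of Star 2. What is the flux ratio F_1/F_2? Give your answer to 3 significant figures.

3.16×10^4

Wien's law: T_1/T_2 = λ_2/λ_1 = 792/210 = 3.771.
L_1/L_2 = (R_1/R_2)²(T_1/T_2)⁴ = (2.50)²(3.771)⁴ = 1264.
F_1/F_2 = (L_1/L_2)/(d_1/d_2)² = 1264/(0.200)² = 3.161×10^4.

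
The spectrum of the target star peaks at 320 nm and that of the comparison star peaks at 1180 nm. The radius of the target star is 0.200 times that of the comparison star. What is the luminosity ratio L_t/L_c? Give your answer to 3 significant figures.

7.40

Wien's law gives T ∝ 1/λ_max, so T_t/T_c = λ_c/λ_t = 1180/320 = 3.688.
Then L ∝ R²T⁴ gives L_t/L_c = (0.200)² × (3.688)⁴ = 0.04000 × 184.9 = 7.396.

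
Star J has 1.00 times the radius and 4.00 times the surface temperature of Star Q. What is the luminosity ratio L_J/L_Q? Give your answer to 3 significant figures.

256

From the Stefan–Boltzmann law, L ∝ R²T⁴, so
L_J/L_Q = (R_J/R_Q)² (T_J/T_Q)⁴ = (1.00)² × (4.00)⁴ = 1.000 × 256.0 = 256.0.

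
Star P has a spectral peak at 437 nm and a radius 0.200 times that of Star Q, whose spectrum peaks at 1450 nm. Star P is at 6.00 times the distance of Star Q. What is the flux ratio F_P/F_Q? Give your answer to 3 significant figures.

0.135

Wien's law: T_P/T_Q = λ_Q/λ_P = 1450/437 = 3.318.
L_P/L_Q = (R_P/R_Q)²(T_P/T_Q)⁴ = (0.200)²(3.318)⁴ = 4.848.
F_P/F_Q = (L_P/L_Q)/(d_P/d_Q)² = 4.848/(6.00)² = 0.1347.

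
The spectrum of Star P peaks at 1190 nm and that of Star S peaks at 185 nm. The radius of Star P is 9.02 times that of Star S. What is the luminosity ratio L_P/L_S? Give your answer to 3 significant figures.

0.0475

Wien's law gives T ∝ 1/λ_max, so T_P/T_S = λ_S/λ_P = 185/1190 = 0.1555.
Then L ∝ R²T⁴ gives L_P/L_S = (9.02)² × (0.1555)⁴ = 81.36 × 5.841×10^-4 = 0.04752.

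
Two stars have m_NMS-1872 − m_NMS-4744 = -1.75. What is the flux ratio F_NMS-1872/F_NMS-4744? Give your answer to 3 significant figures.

F_NMS-1872/F_NMS-4744 = 10^(−(m_NMS-1872 − m_NMS-4744)/2.5) = 10^(1.75/2.5) = 10^0.700 = 5.012.

5.01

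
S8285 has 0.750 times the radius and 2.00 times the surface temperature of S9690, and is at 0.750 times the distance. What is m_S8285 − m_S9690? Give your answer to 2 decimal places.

-3.01

L_S8285/L_S9690 = (0.750)²(2.00)⁴ = 9.000.
F_S8285/F_S9690 = (L_S8285/L_S9690)/(d_S8285/d_S9690)² = 9.000/0.5625 = 16.00.
m_S8285 − m_S9690 = −2.5 log₁₀(16.00) = -3.01.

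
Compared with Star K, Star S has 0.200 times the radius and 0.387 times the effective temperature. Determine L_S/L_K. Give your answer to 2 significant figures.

9.0×10^-4

From the Stefan–Boltzmann law, L ∝ R²T⁴, so
L_S/L_K = (R_S/R_K)² (T_S/T_K)⁴ = (0.200)² × (0.387)⁴ = 0.04000 × 0.02243 = 8.972×10^-4.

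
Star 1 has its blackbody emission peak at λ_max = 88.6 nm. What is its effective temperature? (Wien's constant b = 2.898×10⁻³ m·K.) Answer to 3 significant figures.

3.27×10^4 K

T = b/λ_max = 2.898×10⁻³ / (88.6×10⁻⁹) = 3.271×10^4 K.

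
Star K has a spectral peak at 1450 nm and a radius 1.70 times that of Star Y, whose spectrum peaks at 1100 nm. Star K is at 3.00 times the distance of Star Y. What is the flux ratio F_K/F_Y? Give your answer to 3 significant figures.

0.106

Wien's law: T_K/T_Y = λ_Y/λ_K = 1100/1450 = 0.7586.
L_K/L_Y = (R_K/R_Y)²(T_K/T_Y)⁴ = (1.70)²(0.7586)⁴ = 0.9572.
F_K/F_Y = (L_K/L_Y)/(d_K/d_Y)² = 0.9572/(3.00)² = 0.1064.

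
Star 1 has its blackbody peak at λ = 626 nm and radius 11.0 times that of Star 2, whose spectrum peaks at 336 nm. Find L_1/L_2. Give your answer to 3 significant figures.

Wien's law gives T ∝ 1/λ_max, so T_1/T_2 = λ_2/λ_1 = 336/626 = 0.5367.
Then L ∝ R²T⁴ gives L_1/L_2 = (11.0)² × (0.5367)⁴ = 121.0 × 0.08300 = 10.04.

10.0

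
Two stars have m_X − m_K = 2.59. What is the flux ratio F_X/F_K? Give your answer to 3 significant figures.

F_X/F_K = 10^(−(m_X − m_K)/2.5) = 10^(-2.59/2.5) = 10^-1.036 = 0.09204.

0.0920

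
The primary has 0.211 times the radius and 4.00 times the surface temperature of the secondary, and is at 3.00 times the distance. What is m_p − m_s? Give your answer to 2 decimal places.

-0.26

L_p/L_s = (0.211)²(4.00)⁴ = 11.40.
F_p/F_s = (L_p/L_s)/(d_p/d_s)² = 11.40/9.000 = 1.266.
m_p − m_s = −2.5 log₁₀(1.266) = -0.26.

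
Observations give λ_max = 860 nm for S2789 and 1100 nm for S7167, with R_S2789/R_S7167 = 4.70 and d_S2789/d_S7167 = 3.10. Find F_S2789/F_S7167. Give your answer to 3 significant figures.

Wien's law: T_S2789/T_S7167 = λ_S7167/λ_S2789 = 1100/860 = 1.279.
L_S2789/L_S7167 = (R_S2789/R_S7167)²(T_S2789/T_S7167)⁴ = (4.70)²(1.279)⁴ = 59.13.
F_S2789/F_S7167 = (L_S2789/L_S7167)/(d_S2789/d_S7167)² = 59.13/(3.10)² = 6.152.

6.15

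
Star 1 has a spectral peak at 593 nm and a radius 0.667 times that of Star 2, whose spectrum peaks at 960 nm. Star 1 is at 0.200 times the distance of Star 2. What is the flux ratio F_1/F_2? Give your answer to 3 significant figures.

76.4

Wien's law: T_1/T_2 = λ_2/λ_1 = 960/593 = 1.619.
L_1/L_2 = (R_1/R_2)²(T_1/T_2)⁴ = (0.667)²(1.619)⁴ = 3.056.
F_1/F_2 = (L_1/L_2)/(d_1/d_2)² = 3.056/(0.200)² = 76.39.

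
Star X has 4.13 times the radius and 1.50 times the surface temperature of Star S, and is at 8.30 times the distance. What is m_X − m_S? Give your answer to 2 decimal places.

L_X/L_S = (4.13)²(1.50)⁴ = 86.35.
F_X/F_S = (L_X/L_S)/(d_X/d_S)² = 86.35/68.89 = 1.253.
m_X − m_S = −2.5 log₁₀(1.253) = -0.25.

-0.25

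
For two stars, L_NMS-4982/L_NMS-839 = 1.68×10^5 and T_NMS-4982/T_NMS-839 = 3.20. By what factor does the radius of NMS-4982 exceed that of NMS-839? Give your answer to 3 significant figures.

L ∝ R²T⁴ gives R ∝ √L / T², so
R_NMS-4982/R_NMS-839 = √(1.68×10^5) / (3.20)² = 409.9 / 10.24 = 40.03.

40.0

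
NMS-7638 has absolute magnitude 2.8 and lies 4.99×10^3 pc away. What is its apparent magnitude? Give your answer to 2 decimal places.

m = M + 5 log₁₀(d/10 pc) = 2.8 + 5 log₁₀(4.99×10^3/10)
  = 2.8 + 5 × 2.698 = 2.8 + 13.49 = 16.29.

16.29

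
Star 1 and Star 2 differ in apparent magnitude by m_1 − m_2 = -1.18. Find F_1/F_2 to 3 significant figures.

F_1/F_2 = 10^(−(m_1 − m_2)/2.5) = 10^(1.18/2.5) = 10^0.472 = 2.965.

2.96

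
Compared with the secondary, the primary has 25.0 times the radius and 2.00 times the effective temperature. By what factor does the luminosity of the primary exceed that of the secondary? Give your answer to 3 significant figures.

1.00×10^4

From the Stefan–Boltzmann law, L ∝ R²T⁴, so
L_p/L_s = (R_p/R_s)² (T_p/T_s)⁴ = (25.0)² × (2.00)⁴ = 625.0 × 16.00 = 1.000×10^4.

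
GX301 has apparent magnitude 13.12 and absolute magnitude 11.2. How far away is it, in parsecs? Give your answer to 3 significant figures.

m − M = 5 log₁₀(d/10 pc)
13.12 − (11.2) = 1.92 = 5 log₁₀(d/10)
d = 10 × 10^(1.92/5) = 10 × 10^0.384 = 24.21 pc.

24.2 pc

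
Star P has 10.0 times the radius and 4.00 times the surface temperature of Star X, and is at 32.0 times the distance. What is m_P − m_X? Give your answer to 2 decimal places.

-3.49

L_P/L_X = (10.0)²(4.00)⁴ = 2.560×10^4.
F_P/F_X = (L_P/L_X)/(d_P/d_X)² = 2.560×10^4/1024 = 25.00.
m_P − m_X = −2.5 log₁₀(25.00) = -3.49.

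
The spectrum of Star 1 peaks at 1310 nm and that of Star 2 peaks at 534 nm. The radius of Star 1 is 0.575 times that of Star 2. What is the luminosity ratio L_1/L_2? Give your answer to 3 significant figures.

0.00913

Wien's law gives T ∝ 1/λ_max, so T_1/T_2 = λ_2/λ_1 = 534/1310 = 0.4076.
Then L ∝ R²T⁴ gives L_1/L_2 = (0.575)² × (0.4076)⁴ = 0.3306 × 0.02761 = 0.009129.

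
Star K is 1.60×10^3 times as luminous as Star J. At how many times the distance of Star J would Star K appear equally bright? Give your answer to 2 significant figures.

Equal flux requires L_K/d_K² = L_J/d_J², so d_K/d_J = √(L_K/L_J)
= √(1.60×10^3) = 40.00.

40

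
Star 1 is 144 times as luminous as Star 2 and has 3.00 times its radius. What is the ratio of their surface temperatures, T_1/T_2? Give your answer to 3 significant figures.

2.00

L ∝ R²T⁴ gives T ∝ (L/R²)^(1/4), so
T_1/T_2 = (144 / 3.00²)^(1/4) = (16.00)^(1/4) = 2.000.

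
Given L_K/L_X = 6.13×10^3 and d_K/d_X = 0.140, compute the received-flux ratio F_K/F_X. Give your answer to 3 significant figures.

3.13×10^5

F = L/(4πd²), so F_K/F_X = (L_K/L_X) / (d_K/d_X)²
= 6.13×10^3 / (0.140)² = 6.13×10^3 / 0.01960 = 3.128×10^5.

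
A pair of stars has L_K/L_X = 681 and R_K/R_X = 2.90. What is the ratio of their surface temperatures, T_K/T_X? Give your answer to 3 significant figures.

L ∝ R²T⁴ gives T ∝ (L/R²)^(1/4), so
T_K/T_X = (681 / 2.90²)^(1/4) = (80.98)^(1/4) = 3.000.

3.00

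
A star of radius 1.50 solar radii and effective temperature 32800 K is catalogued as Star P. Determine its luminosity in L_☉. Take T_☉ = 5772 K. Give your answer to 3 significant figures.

L/L_☉ = (R/R_☉)² (T/T_☉)⁴ = (1.50)² × (32800/5772)⁴
       = 2.250 × (5.683)⁴ = 2.250 × 1043 = 2346.

2.35×10^3 L_☉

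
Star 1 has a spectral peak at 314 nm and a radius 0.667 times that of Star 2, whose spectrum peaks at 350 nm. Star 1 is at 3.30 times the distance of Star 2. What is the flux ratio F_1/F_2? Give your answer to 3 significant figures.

0.0631

Wien's law: T_1/T_2 = λ_2/λ_1 = 350/314 = 1.115.
L_1/L_2 = (R_1/R_2)²(T_1/T_2)⁴ = (0.667)²(1.115)⁴ = 0.6868.
F_1/F_2 = (L_1/L_2)/(d_1/d_2)² = 0.6868/(3.30)² = 0.06306.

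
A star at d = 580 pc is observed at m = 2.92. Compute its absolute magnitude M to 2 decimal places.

-5.90

M = m − 5 log₁₀(d/10 pc) = 2.92 − 5 log₁₀(580/10)
  = 2.92 − 5 × 1.763 = 2.92 − 8.82 = -5.90.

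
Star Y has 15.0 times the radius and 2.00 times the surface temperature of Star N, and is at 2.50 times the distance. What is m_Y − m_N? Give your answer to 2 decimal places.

-6.90

L_Y/L_N = (15.0)²(2.00)⁴ = 3600.
F_Y/F_N = (L_Y/L_N)/(d_Y/d_N)² = 3600/6.250 = 576.0.
m_Y − m_N = −2.5 log₁₀(576.0) = -6.90.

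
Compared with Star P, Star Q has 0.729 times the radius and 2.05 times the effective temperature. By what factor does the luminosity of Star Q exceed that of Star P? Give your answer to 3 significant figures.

9.39

From the Stefan–Boltzmann law, L ∝ R²T⁴, so
L_Q/L_P = (R_Q/R_P)² (T_Q/T_P)⁴ = (0.729)² × (2.05)⁴ = 0.5314 × 17.66 = 9.386.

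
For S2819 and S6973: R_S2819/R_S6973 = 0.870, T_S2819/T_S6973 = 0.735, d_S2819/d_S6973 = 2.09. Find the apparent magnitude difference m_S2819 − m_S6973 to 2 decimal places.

L_S2819/L_S6973 = (0.870)²(0.735)⁴ = 0.2209.
F_S2819/F_S6973 = (L_S2819/L_S6973)/(d_S2819/d_S6973)² = 0.2209/4.368 = 0.05057.
m_S2819 − m_S6973 = −2.5 log₁₀(0.05057) = 3.24.

3.24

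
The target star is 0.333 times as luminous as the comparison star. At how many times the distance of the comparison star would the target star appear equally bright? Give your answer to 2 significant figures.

Equal flux requires L_t/d_t² = L_c/d_c², so d_t/d_c = √(L_t/L_c)
= √(0.333) = 0.5771.

0.58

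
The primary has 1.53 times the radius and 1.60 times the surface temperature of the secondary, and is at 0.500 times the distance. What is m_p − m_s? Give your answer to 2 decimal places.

-4.47

L_p/L_s = (1.53)²(1.60)⁴ = 15.34.
F_p/F_s = (L_p/L_s)/(d_p/d_s)² = 15.34/0.2500 = 61.37.
m_p − m_s = −2.5 log₁₀(61.37) = -4.47.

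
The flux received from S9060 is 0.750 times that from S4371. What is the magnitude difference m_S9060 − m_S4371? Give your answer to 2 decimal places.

m_S9060 − m_S4371 = −2.5 log₁₀(F_S9060/F_S4371) = −2.5 log₁₀(0.750) = −2.5 × (-0.125) = 0.312.

0.31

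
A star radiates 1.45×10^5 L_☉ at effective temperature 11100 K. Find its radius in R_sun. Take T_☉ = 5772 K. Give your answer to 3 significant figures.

R/R_☉ = √(L/L_☉) / (T/T_☉)² = √(1.45×10^5) / (1.923)²
       = 380.8 / 3.698 = 103.0.

103 R_sun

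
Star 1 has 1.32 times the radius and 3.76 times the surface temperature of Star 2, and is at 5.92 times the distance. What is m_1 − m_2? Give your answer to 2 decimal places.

-2.49

L_1/L_2 = (1.32)²(3.76)⁴ = 348.3.
F_1/F_2 = (L_1/L_2)/(d_1/d_2)² = 348.3/35.05 = 9.937.
m_1 − m_2 = −2.5 log₁₀(9.937) = -2.49.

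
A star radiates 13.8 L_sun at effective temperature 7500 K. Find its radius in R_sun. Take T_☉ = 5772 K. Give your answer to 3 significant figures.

2.20 R_sun

R/R_☉ = √(L/L_☉) / (T/T_☉)² = √(13.8) / (1.299)²
       = 3.715 / 1.688 = 2.200.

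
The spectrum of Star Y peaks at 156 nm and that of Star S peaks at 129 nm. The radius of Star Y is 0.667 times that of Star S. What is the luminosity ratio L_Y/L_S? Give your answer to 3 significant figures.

0.208

Wien's law gives T ∝ 1/λ_max, so T_Y/T_S = λ_S/λ_Y = 129/156 = 0.8269.
Then L ∝ R²T⁴ gives L_Y/L_S = (0.667)² × (0.8269)⁴ = 0.4449 × 0.4676 = 0.2080.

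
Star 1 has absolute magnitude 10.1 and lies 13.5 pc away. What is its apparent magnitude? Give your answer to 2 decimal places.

m = M + 5 log₁₀(d/10 pc) = 10.1 + 5 log₁₀(13.5/10)
  = 10.1 + 5 × 0.130 = 10.1 + 0.65 = 10.75.

10.75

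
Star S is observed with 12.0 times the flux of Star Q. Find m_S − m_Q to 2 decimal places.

m_S − m_Q = −2.5 log₁₀(F_S/F_Q) = −2.5 log₁₀(12.0) = −2.5 × (1.079) = -2.698.

-2.70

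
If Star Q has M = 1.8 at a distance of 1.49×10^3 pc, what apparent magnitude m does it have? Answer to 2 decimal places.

m = M + 5 log₁₀(d/10 pc) = 1.8 + 5 log₁₀(1.49×10^3/10)
  = 1.8 + 5 × 2.173 = 1.8 + 10.87 = 12.67.

12.67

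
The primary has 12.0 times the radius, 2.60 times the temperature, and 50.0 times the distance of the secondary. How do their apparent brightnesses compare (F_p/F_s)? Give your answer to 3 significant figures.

2.63

L_p/L_s = (R_p/R_s)²(T_p/T_s)⁴ = (12.0)² × (2.60)⁴ = 6580.
F_p/F_s = (L_p/L_s)/(d_p/d_s)² = 6580 / (50.0)² = 2.632.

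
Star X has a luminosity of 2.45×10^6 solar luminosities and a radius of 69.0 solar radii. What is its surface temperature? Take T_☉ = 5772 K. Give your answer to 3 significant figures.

T/T_☉ = (L/L_☉)^(1/4) / (R/R_☉)^(1/2)
T = 5772 × (2.45×10^6)^(1/4) / √(69.0) = 5772 × 39.56 / 8.307 = 2.749×10^4 K.

2.75×10^4 K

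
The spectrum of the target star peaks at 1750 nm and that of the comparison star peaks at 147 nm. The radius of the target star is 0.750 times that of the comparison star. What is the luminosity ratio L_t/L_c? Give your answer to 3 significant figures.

2.80×10^-5

Wien's law gives T ∝ 1/λ_max, so T_t/T_c = λ_c/λ_t = 147/1750 = 0.08400.
Then L ∝ R²T⁴ gives L_t/L_c = (0.750)² × (0.08400)⁴ = 0.5625 × 4.979×10^-5 = 2.801×10^-5.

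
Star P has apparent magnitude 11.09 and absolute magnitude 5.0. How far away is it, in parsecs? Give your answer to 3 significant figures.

m − M = 5 log₁₀(d/10 pc)
11.09 − (5.0) = 6.09 = 5 log₁₀(d/10)
d = 10 × 10^(6.09/5) = 10 × 10^1.218 = 165.2 pc.

165 pc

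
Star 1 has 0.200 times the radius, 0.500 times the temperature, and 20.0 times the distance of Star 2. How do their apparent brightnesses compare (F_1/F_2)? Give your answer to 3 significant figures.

6.25×10^-6

L_1/L_2 = (R_1/R_2)²(T_1/T_2)⁴ = (0.200)² × (0.500)⁴ = 0.002500.
F_1/F_2 = (L_1/L_2)/(d_1/d_2)² = 0.002500 / (20.0)² = 6.250×10^-6.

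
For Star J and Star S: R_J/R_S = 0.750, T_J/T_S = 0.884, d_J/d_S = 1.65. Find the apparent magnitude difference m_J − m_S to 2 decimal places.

L_J/L_S = (0.750)²(0.884)⁴ = 0.3435.
F_J/F_S = (L_J/L_S)/(d_J/d_S)² = 0.3435/2.722 = 0.1262.
m_J − m_S = −2.5 log₁₀(0.1262) = 2.25.

2.25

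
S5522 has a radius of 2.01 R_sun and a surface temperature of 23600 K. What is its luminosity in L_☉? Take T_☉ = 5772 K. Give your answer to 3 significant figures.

1.13×10^3 L_☉

L/L_☉ = (R/R_☉)² (T/T_☉)⁴ = (2.01)² × (23600/5772)⁴
       = 4.040 × (4.089)⁴ = 4.040 × 279.5 = 1129.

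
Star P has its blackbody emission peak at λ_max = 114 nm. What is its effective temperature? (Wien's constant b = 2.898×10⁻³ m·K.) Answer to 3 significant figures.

T = b/λ_max = 2.898×10⁻³ / (114×10⁻⁹) = 2.542×10^4 K.

2.54×10^4 K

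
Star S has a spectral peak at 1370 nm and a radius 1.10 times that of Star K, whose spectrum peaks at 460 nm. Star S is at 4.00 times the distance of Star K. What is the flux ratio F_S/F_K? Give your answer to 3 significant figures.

Wien's law: T_S/T_K = λ_K/λ_S = 460/1370 = 0.3358.
L_S/L_K = (R_S/R_K)²(T_S/T_K)⁴ = (1.10)²(0.3358)⁴ = 0.01538.
F_S/F_K = (L_S/L_K)/(d_S/d_K)² = 0.01538/(4.00)² = 9.612×10^-4.

9.61×10^-4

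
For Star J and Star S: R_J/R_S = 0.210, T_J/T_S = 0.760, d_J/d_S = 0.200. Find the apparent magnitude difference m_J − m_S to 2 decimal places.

L_J/L_S = (0.210)²(0.760)⁴ = 0.01471.
F_J/F_S = (L_J/L_S)/(d_J/d_S)² = 0.01471/0.04000 = 0.3678.
m_J − m_S = −2.5 log₁₀(0.3678) = 1.09.

1.09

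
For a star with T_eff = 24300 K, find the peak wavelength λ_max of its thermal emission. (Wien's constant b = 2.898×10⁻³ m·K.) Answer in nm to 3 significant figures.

119 nm

λ_max = b/T = 2.898×10⁻³ / 24300 = 1.19×10^-7 m = 119.3 nm.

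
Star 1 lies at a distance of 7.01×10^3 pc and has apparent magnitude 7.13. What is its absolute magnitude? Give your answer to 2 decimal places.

-7.10

M = m − 5 log₁₀(d/10 pc) = 7.13 − 5 log₁₀(7.01×10^3/10)
  = 7.13 − 5 × 2.846 = 7.13 − 14.23 = -7.10.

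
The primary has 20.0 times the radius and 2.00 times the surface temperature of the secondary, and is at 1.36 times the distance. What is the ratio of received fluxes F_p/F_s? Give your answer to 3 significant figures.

L_p/L_s = (R_p/R_s)²(T_p/T_s)⁴ = (20.0)² × (2.00)⁴ = 6400.
F_p/F_s = (L_p/L_s)/(d_p/d_s)² = 6400 / (1.36)² = 3460.

3.46×10^3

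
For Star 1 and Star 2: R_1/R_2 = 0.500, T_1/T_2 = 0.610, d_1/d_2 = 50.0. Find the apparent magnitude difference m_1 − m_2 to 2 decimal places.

12.15

L_1/L_2 = (0.500)²(0.610)⁴ = 0.03461.
F_1/F_2 = (L_1/L_2)/(d_1/d_2)² = 0.03461/2500 = 1.385×10^-5.
m_1 − m_2 = −2.5 log₁₀(1.385×10^-5) = 12.15.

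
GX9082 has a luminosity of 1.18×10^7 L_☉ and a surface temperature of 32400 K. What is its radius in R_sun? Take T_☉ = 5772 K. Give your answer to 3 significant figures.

R/R_☉ = √(L/L_☉) / (T/T_☉)² = √(1.18×10^7) / (5.613)²
       = 3435 / 31.51 = 109.0.

109 R_sun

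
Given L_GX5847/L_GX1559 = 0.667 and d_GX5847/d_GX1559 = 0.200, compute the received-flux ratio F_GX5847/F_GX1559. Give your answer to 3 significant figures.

F = L/(4πd²), so F_GX5847/F_GX1559 = (L_GX5847/L_GX1559) / (d_GX5847/d_GX1559)²
= 0.667 / (0.200)² = 0.667 / 0.04000 = 16.67.

16.7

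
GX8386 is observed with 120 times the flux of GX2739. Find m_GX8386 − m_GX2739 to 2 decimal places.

-5.20

m_GX8386 − m_GX2739 = −2.5 log₁₀(F_GX8386/F_GX2739) = −2.5 log₁₀(120) = −2.5 × (2.079) = -5.198.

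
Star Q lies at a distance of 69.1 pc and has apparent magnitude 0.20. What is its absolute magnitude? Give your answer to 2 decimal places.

-4.00

M = m − 5 log₁₀(d/10 pc) = 0.20 − 5 log₁₀(69.1/10)
  = 0.20 − 5 × 0.839 = 0.20 − 4.20 = -4.00.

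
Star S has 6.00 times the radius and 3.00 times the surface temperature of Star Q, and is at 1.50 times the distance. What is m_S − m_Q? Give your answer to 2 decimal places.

-7.78

L_S/L_Q = (6.00)²(3.00)⁴ = 2916.
F_S/F_Q = (L_S/L_Q)/(d_S/d_Q)² = 2916/2.250 = 1296.
m_S − m_Q = −2.5 log₁₀(1296) = -7.78.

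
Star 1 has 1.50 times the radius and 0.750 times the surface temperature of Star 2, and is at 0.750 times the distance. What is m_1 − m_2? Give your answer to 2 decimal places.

L_1/L_2 = (1.50)²(0.750)⁴ = 0.7119.
F_1/F_2 = (L_1/L_2)/(d_1/d_2)² = 0.7119/0.5625 = 1.266.
m_1 − m_2 = −2.5 log₁₀(1.266) = -0.26.

-0.26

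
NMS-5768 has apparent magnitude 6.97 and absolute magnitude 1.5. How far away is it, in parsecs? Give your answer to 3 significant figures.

124 pc

m − M = 5 log₁₀(d/10 pc)
6.97 − (1.5) = 5.47 = 5 log₁₀(d/10)
d = 10 × 10^(5.47/5) = 10 × 10^1.094 = 124.2 pc.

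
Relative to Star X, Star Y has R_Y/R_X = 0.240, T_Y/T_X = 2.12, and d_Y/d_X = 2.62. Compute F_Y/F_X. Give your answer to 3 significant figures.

L_Y/L_X = (R_Y/R_X)²(T_Y/T_X)⁴ = (0.240)² × (2.12)⁴ = 1.163.
F_Y/F_X = (L_Y/L_X)/(d_Y/d_X)² = 1.163 / (2.62)² = 0.1695.

0.169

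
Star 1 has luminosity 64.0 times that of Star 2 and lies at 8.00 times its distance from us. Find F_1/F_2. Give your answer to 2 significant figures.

F = L/(4πd²), so F_1/F_2 = (L_1/L_2) / (d_1/d_2)²
= 64.0 / (8.00)² = 64.0 / 64.00 = 1.000.

1.0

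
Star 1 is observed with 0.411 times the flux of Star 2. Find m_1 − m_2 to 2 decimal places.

m_1 − m_2 = −2.5 log₁₀(F_1/F_2) = −2.5 log₁₀(0.411) = −2.5 × (-0.386) = 0.965.

0.97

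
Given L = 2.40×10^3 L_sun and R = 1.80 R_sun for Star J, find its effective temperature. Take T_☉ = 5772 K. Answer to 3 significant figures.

3.01×10^4 K

T/T_☉ = (L/L_☉)^(1/4) / (R/R_☉)^(1/2)
T = 5772 × (2.40×10^3)^(1/4) / √(1.80) = 5772 × 6.999 / 1.342 = 3.011×10^4 K.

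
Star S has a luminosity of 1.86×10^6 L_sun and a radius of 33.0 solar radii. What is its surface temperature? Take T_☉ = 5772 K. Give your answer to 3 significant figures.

3.71×10^4 K

T/T_☉ = (L/L_☉)^(1/4) / (R/R_☉)^(1/2)
T = 5772 × (1.86×10^6)^(1/4) / √(33.0) = 5772 × 36.93 / 5.745 = 3.711×10^4 K.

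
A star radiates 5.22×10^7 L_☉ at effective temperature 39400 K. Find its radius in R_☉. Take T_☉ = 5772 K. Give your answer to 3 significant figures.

R/R_☉ = √(L/L_☉) / (T/T_☉)² = √(5.22×10^7) / (6.826)²
       = 7225 / 46.60 = 155.1.

155 R_☉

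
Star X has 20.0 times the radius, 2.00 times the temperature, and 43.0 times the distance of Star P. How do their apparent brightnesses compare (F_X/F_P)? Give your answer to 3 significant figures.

3.46

L_X/L_P = (R_X/R_P)²(T_X/T_P)⁴ = (20.0)² × (2.00)⁴ = 6400.
F_X/F_P = (L_X/L_P)/(d_X/d_P)² = 6400 / (43.0)² = 3.461.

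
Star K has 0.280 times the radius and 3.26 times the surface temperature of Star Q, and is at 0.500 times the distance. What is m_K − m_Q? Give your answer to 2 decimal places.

-3.87

L_K/L_Q = (0.280)²(3.26)⁴ = 8.855.
F_K/F_Q = (L_K/L_Q)/(d_K/d_Q)² = 8.855/0.2500 = 35.42.
m_K − m_Q = −2.5 log₁₀(35.42) = -3.87.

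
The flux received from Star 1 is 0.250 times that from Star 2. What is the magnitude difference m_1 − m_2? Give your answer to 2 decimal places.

1.51

m_1 − m_2 = −2.5 log₁₀(F_1/F_2) = −2.5 log₁₀(0.250) = −2.5 × (-0.602) = 1.505.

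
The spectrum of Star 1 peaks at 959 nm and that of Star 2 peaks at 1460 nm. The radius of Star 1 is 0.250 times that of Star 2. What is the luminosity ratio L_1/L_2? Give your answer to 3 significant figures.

Wien's law gives T ∝ 1/λ_max, so T_1/T_2 = λ_2/λ_1 = 1460/959 = 1.522.
Then L ∝ R²T⁴ gives L_1/L_2 = (0.250)² × (1.522)⁴ = 0.06250 × 5.372 = 0.3358.

0.336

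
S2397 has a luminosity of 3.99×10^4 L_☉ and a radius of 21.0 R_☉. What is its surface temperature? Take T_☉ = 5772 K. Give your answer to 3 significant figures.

T/T_☉ = (L/L_☉)^(1/4) / (R/R_☉)^(1/2)
T = 5772 × (3.99×10^4)^(1/4) / √(21.0) = 5772 × 14.13 / 4.583 = 1.780×10^4 K.

1.78×10^4 K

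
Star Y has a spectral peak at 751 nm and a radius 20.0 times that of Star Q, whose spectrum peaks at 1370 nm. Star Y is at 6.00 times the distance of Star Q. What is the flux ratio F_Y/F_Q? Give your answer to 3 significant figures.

123

Wien's law: T_Y/T_Q = λ_Q/λ_Y = 1370/751 = 1.824.
L_Y/L_Q = (R_Y/R_Q)²(T_Y/T_Q)⁴ = (20.0)²(1.824)⁴ = 4430.
F_Y/F_Q = (L_Y/L_Q)/(d_Y/d_Q)² = 4430/(6.00)² = 123.0.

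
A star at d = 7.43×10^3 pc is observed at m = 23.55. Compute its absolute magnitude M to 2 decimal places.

9.20

M = m − 5 log₁₀(d/10 pc) = 23.55 − 5 log₁₀(7.43×10^3/10)
  = 23.55 − 5 × 2.871 = 23.55 − 14.35 = 9.20.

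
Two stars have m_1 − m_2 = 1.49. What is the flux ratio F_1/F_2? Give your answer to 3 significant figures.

0.254

F_1/F_2 = 10^(−(m_1 − m_2)/2.5) = 10^(-1.49/2.5) = 10^-0.596 = 0.2535.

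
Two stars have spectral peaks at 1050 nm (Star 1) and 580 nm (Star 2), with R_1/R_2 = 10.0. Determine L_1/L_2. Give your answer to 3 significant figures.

Wien's law gives T ∝ 1/λ_max, so T_1/T_2 = λ_2/λ_1 = 580/1050 = 0.5524.
Then L ∝ R²T⁴ gives L_1/L_2 = (10.0)² × (0.5524)⁴ = 100.0 × 0.09310 = 9.310.

9.31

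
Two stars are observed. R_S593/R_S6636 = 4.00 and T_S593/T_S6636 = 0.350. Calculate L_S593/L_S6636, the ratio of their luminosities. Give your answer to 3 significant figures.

From the Stefan–Boltzmann law, L ∝ R²T⁴, so
L_S593/L_S6636 = (R_S593/R_S6636)² (T_S593/T_S6636)⁴ = (4.00)² × (0.350)⁴ = 16.00 × 0.01501 = 0.2401.

0.240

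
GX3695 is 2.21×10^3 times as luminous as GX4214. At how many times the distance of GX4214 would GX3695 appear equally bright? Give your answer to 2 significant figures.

47

Equal flux requires L_GX3695/d_GX3695² = L_GX4214/d_GX4214², so d_GX3695/d_GX4214 = √(L_GX3695/L_GX4214)
= √(2.21×10^3) = 47.01.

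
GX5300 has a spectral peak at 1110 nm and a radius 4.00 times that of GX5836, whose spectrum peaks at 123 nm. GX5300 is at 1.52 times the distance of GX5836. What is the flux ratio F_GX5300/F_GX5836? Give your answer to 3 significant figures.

0.00104

Wien's law: T_GX5300/T_GX5836 = λ_GX5836/λ_GX5300 = 123/1110 = 0.1108.
L_GX5300/L_GX5836 = (R_GX5300/R_GX5836)²(T_GX5300/T_GX5836)⁴ = (4.00)²(0.1108)⁴ = 0.002412.
F_GX5300/F_GX5836 = (L_GX5300/L_GX5836)/(d_GX5300/d_GX5836)² = 0.002412/(1.52)² = 0.001044.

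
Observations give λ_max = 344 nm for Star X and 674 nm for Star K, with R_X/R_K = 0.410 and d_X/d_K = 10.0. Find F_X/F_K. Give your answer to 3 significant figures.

0.0248

Wien's law: T_X/T_K = λ_K/λ_X = 674/344 = 1.959.
L_X/L_K = (R_X/R_K)²(T_X/T_K)⁴ = (0.410)²(1.959)⁴ = 2.477.
F_X/F_K = (L_X/L_K)/(d_X/d_K)² = 2.477/(10.0)² = 0.02477.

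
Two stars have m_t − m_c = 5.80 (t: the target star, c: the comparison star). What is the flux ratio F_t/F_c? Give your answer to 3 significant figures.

F_t/F_c = 10^(−(m_t − m_c)/2.5) = 10^(-5.80/2.5) = 10^-2.320 = 0.004786.

0.00479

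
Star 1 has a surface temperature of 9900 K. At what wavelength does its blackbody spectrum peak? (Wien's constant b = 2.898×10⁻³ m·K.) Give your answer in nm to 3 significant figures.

293 nm

λ_max = b/T = 2.898×10⁻³ / 9900 = 2.93×10^-7 m = 292.7 nm.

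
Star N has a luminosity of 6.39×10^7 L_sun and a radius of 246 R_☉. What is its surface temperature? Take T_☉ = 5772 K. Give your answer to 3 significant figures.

3.29×10^4 K

T/T_☉ = (L/L_☉)^(1/4) / (R/R_☉)^(1/2)
T = 5772 × (6.39×10^7)^(1/4) / √(246) = 5772 × 89.41 / 15.68 = 3.290×10^4 K.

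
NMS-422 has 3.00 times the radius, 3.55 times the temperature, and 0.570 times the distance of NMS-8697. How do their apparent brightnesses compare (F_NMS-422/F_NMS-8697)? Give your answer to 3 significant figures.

4.40×10^3

L_NMS-422/L_NMS-8697 = (R_NMS-422/R_NMS-8697)²(T_NMS-422/T_NMS-8697)⁴ = (3.00)² × (3.55)⁴ = 1429.
F_NMS-422/F_NMS-8697 = (L_NMS-422/L_NMS-8697)/(d_NMS-422/d_NMS-8697)² = 1429 / (0.570)² = 4400.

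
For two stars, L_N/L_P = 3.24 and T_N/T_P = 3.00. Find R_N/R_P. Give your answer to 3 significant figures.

L ∝ R²T⁴ gives R ∝ √L / T², so
R_N/R_P = √(3.24) / (3.00)² = 1.800 / 9.000 = 0.2000.

0.200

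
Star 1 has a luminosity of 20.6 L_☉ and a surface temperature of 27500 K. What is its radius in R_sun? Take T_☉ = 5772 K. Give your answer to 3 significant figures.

R/R_☉ = √(L/L_☉) / (T/T_☉)² = √(20.6) / (4.764)²
       = 4.539 / 22.70 = 0.1999.

0.200 R_sun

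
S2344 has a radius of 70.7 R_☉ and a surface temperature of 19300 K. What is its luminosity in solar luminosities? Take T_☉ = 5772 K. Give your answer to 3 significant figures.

6.25×10^5 solar luminosities

L/L_☉ = (R/R_☉)² (T/T_☉)⁴ = (70.7)² × (19300/5772)⁴
       = 4998 × (3.344)⁴ = 4998 × 125.0 = 6.248×10^5.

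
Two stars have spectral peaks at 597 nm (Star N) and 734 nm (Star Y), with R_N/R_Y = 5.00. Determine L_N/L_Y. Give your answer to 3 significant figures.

57.1

Wien's law gives T ∝ 1/λ_max, so T_N/T_Y = λ_Y/λ_N = 734/597 = 1.229.
Then L ∝ R²T⁴ gives L_N/L_Y = (5.00)² × (1.229)⁴ = 25.00 × 2.285 = 57.13.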